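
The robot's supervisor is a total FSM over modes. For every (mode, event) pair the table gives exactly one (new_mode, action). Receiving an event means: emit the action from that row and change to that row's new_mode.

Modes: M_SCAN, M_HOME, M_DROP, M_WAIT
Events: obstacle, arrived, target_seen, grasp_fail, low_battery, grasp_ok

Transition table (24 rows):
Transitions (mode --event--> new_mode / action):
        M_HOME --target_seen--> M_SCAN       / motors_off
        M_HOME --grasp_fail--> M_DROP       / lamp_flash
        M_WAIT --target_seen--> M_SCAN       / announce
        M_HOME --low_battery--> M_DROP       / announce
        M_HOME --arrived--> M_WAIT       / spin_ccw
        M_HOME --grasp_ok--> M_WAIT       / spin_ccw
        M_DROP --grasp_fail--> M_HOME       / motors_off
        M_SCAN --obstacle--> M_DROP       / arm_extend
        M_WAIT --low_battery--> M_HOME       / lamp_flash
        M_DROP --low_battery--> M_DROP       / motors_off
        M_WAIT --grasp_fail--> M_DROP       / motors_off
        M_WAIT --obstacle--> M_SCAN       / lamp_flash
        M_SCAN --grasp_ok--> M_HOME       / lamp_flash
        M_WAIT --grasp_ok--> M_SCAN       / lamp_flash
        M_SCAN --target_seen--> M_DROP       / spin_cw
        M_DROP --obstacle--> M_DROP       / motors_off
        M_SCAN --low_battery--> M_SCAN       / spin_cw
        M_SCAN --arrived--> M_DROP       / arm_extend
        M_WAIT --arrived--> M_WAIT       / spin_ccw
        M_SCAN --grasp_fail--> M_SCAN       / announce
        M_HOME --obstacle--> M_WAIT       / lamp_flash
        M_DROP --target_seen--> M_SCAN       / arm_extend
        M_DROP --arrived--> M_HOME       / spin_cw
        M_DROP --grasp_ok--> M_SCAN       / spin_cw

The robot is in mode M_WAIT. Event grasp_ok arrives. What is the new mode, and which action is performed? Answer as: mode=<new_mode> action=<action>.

mode=M_SCAN action=lamp_flash

current mode = M_WAIT; filter table to that mode:
  (M_WAIT, target_seen) → (M_SCAN, announce)
  (M_WAIT, low_battery) → (M_HOME, lamp_flash)
  (M_WAIT, grasp_fail) → (M_DROP, motors_off)
  (M_WAIT, obstacle) → (M_SCAN, lamp_flash)
  (M_WAIT, grasp_ok) → (M_SCAN, lamp_flash)  ← event matches
  (M_WAIT, arrived) → (M_WAIT, spin_ccw)
event = grasp_ok selects (M_SCAN, lamp_flash)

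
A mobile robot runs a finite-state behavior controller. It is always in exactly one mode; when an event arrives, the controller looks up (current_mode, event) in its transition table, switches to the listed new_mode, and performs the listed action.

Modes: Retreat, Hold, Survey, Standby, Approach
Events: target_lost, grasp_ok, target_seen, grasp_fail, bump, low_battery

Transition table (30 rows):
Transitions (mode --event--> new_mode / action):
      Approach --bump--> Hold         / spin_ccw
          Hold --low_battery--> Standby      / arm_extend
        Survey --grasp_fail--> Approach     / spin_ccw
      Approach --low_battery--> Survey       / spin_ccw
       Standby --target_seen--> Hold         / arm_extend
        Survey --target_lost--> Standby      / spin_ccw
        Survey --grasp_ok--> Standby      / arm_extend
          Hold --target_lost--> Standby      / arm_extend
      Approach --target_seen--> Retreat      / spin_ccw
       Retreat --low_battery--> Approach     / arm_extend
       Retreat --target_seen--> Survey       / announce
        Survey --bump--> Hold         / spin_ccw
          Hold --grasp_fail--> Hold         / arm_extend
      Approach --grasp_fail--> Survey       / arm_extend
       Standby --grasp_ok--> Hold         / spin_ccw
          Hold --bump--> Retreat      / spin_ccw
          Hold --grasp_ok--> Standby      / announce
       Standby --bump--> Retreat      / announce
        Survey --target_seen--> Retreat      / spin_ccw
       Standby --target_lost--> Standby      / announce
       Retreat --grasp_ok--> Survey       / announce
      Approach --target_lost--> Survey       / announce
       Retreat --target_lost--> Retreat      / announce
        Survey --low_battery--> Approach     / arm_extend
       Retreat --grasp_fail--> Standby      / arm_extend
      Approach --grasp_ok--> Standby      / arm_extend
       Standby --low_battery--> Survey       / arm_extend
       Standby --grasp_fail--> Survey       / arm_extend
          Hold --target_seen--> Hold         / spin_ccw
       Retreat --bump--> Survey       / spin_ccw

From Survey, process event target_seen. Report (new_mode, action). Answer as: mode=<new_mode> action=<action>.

current mode = Survey; filter table to that mode:
  (Survey, grasp_fail) → (Approach, spin_ccw)
  (Survey, target_lost) → (Standby, spin_ccw)
  (Survey, grasp_ok) → (Standby, arm_extend)
  (Survey, bump) → (Hold, spin_ccw)
  (Survey, target_seen) → (Retreat, spin_ccw)  ← event matches
  (Survey, low_battery) → (Approach, arm_extend)
event = target_seen selects (Retreat, spin_ccw)

mode=Retreat action=spin_ccw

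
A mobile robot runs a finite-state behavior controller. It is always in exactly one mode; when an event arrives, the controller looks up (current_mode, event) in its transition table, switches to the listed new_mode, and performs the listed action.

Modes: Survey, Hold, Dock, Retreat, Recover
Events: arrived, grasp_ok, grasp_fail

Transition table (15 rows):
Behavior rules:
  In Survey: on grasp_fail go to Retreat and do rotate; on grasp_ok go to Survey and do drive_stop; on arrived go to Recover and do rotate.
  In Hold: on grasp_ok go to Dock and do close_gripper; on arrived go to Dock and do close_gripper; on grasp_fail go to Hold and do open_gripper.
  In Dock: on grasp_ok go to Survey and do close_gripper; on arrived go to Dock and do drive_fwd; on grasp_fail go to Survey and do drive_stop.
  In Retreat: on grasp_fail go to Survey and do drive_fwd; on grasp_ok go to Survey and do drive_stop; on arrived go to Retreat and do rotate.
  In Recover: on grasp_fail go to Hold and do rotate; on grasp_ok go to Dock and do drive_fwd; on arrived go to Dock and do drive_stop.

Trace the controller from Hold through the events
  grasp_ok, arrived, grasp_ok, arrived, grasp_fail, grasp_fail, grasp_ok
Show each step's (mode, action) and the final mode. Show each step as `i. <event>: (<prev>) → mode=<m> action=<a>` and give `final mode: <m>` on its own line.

1. grasp_ok: (Hold) → mode=Dock action=close_gripper
2. arrived: (Dock) → mode=Dock action=drive_fwd
3. grasp_ok: (Dock) → mode=Survey action=close_gripper
4. arrived: (Survey) → mode=Recover action=rotate
5. grasp_fail: (Recover) → mode=Hold action=rotate
6. grasp_fail: (Hold) → mode=Hold action=open_gripper
7. grasp_ok: (Hold) → mode=Dock action=close_gripper

final mode: Dock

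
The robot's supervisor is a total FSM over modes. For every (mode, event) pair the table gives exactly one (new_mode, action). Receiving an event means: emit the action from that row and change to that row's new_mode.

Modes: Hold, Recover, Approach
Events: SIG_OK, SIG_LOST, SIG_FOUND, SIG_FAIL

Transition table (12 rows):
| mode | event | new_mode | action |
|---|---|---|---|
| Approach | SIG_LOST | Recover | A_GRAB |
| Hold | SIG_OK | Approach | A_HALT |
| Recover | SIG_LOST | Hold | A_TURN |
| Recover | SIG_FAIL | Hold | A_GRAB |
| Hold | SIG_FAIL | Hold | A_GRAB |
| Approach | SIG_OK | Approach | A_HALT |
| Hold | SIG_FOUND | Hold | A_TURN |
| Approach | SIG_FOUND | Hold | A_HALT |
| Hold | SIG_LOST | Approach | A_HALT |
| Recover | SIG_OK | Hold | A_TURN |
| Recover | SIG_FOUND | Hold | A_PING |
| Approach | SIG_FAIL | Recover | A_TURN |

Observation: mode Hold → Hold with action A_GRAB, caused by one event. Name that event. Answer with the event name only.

try SIG_OK: (Hold, SIG_OK) → (Approach, A_HALT)
try SIG_LOST: (Hold, SIG_LOST) → (Approach, A_HALT)
try SIG_FOUND: (Hold, SIG_FOUND) → (Hold, A_TURN)
try SIG_FAIL: (Hold, SIG_FAIL) → (Hold, A_GRAB)  ← matches

SIG_FAIL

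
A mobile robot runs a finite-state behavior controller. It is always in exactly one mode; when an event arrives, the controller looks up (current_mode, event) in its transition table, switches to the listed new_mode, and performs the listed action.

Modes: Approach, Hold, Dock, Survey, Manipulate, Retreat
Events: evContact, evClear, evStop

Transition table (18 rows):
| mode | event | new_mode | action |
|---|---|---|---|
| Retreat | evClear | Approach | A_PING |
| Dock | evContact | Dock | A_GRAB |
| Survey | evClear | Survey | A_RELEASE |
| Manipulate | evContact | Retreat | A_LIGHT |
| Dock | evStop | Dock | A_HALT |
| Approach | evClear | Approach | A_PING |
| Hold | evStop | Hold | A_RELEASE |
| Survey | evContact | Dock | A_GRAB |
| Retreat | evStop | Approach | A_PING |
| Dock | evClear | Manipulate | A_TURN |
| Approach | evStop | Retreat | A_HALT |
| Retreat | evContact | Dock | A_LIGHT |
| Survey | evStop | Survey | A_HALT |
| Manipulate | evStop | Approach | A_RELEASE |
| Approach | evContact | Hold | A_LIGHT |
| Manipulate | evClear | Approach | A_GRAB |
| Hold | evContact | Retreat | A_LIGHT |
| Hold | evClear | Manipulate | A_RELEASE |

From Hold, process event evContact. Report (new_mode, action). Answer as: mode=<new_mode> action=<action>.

mode=Retreat action=A_LIGHT

current mode = Hold; filter table to that mode:
  (Hold, evStop) → (Hold, A_RELEASE)
  (Hold, evContact) → (Retreat, A_LIGHT)  ← event matches
  (Hold, evClear) → (Manipulate, A_RELEASE)
event = evContact selects (Retreat, A_LIGHT)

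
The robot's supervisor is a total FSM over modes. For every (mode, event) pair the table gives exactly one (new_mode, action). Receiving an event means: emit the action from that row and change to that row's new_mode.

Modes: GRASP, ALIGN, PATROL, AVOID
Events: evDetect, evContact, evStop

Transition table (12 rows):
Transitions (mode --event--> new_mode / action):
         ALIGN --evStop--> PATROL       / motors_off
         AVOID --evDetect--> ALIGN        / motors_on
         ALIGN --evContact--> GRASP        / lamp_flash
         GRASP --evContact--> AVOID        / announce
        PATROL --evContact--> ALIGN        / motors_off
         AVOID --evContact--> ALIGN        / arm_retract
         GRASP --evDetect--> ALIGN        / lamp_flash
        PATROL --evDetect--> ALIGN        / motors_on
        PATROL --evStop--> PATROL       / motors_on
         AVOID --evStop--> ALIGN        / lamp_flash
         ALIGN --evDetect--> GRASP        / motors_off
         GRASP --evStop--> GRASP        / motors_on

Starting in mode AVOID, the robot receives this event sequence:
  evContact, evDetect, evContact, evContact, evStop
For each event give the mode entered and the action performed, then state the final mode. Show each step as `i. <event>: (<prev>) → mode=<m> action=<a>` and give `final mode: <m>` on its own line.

1. evContact: (AVOID) → mode=ALIGN action=arm_retract
2. evDetect: (ALIGN) → mode=GRASP action=motors_off
3. evContact: (GRASP) → mode=AVOID action=announce
4. evContact: (AVOID) → mode=ALIGN action=arm_retract
5. evStop: (ALIGN) → mode=PATROL action=motors_off

final mode: PATROL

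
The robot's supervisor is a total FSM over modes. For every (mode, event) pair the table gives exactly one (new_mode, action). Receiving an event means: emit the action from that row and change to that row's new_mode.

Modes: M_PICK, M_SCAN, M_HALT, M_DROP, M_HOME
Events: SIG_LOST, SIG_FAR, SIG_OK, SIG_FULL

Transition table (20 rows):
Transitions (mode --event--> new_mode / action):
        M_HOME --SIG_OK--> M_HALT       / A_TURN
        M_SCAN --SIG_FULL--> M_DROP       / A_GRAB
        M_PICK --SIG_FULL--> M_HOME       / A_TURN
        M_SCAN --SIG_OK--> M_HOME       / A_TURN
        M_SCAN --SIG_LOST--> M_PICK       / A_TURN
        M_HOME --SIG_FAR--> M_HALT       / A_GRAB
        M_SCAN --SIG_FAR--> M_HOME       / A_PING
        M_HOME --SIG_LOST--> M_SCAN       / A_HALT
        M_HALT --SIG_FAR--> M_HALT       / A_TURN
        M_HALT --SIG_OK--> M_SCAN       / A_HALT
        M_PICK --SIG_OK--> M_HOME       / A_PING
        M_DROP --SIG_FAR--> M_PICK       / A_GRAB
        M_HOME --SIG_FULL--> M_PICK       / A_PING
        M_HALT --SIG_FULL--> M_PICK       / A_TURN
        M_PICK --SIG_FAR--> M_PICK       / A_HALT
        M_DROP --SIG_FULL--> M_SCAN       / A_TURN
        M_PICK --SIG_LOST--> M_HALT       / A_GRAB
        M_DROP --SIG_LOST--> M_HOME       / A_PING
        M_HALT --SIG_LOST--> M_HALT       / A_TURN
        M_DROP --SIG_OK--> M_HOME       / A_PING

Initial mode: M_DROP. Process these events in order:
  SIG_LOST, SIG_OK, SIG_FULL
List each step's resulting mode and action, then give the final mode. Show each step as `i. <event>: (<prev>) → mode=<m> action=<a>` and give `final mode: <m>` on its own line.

1. SIG_LOST: (M_DROP) → mode=M_HOME action=A_PING
2. SIG_OK: (M_HOME) → mode=M_HALT action=A_TURN
3. SIG_FULL: (M_HALT) → mode=M_PICK action=A_TURN

final mode: M_PICK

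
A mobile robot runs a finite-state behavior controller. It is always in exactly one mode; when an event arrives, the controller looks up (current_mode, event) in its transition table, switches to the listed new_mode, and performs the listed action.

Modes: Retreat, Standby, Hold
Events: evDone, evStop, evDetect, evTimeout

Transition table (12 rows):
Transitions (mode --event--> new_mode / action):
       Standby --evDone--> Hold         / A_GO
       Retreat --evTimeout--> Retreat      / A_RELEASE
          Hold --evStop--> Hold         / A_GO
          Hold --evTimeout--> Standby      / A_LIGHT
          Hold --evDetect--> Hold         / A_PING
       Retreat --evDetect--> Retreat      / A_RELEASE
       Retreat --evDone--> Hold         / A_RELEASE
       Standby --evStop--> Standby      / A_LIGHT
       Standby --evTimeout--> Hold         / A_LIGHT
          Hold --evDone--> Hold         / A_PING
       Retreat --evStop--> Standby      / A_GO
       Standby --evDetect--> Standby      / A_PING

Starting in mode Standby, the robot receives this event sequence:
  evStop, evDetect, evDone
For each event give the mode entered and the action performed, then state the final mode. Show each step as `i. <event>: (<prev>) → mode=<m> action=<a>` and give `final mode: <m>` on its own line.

final mode: Hold

1. evStop: (Standby) → mode=Standby action=A_LIGHT
2. evDetect: (Standby) → mode=Standby action=A_PING
3. evDone: (Standby) → mode=Hold action=A_GO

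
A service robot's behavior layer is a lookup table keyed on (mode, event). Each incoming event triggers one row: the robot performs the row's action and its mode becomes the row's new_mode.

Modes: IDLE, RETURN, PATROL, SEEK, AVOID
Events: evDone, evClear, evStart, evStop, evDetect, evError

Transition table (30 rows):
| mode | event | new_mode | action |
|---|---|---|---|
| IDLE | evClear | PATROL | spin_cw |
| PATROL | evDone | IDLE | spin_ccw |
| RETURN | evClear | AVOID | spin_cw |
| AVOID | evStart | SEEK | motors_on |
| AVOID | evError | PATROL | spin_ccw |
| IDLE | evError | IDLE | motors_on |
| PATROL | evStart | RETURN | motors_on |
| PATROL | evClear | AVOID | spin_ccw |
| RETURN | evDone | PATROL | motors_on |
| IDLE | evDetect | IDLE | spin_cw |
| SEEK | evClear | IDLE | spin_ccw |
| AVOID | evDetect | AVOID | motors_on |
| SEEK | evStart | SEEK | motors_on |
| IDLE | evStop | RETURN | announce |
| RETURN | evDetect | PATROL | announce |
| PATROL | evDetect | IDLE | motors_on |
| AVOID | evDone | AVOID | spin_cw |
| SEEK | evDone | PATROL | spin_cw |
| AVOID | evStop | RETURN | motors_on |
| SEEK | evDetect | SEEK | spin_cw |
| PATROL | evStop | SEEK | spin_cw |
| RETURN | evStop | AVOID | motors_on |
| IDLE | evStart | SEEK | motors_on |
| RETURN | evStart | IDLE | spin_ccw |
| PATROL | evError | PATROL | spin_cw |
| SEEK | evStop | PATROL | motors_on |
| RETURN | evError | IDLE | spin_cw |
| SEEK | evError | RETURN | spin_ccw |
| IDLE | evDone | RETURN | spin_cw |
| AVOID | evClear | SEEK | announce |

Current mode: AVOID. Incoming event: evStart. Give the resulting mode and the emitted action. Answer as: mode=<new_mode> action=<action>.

current mode = AVOID; filter table to that mode:
  (AVOID, evStart) → (SEEK, motors_on)  ← event matches
  (AVOID, evError) → (PATROL, spin_ccw)
  (AVOID, evDetect) → (AVOID, motors_on)
  (AVOID, evDone) → (AVOID, spin_cw)
  (AVOID, evStop) → (RETURN, motors_on)
  (AVOID, evClear) → (SEEK, announce)
event = evStart selects (SEEK, motors_on)

mode=SEEK action=motors_on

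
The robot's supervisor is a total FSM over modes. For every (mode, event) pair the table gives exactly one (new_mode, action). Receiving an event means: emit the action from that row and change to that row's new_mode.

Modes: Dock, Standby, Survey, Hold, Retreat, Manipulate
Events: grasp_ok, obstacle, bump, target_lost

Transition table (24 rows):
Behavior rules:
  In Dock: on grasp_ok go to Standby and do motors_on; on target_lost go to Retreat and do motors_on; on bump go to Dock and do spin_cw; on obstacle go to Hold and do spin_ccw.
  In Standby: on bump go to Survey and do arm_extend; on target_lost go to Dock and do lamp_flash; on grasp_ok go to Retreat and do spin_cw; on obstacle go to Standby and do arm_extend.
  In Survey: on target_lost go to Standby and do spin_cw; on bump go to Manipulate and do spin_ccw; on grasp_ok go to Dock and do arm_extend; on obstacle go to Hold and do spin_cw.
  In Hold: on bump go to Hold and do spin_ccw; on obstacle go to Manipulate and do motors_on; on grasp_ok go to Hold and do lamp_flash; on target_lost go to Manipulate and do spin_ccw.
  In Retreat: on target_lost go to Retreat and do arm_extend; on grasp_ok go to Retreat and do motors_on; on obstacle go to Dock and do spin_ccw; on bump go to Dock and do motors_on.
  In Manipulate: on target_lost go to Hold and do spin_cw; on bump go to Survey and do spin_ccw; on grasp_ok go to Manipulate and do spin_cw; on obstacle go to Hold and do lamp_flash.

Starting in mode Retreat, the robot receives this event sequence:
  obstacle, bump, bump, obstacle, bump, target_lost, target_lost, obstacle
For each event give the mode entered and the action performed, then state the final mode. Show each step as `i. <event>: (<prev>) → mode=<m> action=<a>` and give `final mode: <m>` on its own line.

final mode: Manipulate

1. obstacle: (Retreat) → mode=Dock action=spin_ccw
2. bump: (Dock) → mode=Dock action=spin_cw
3. bump: (Dock) → mode=Dock action=spin_cw
4. obstacle: (Dock) → mode=Hold action=spin_ccw
5. bump: (Hold) → mode=Hold action=spin_ccw
6. target_lost: (Hold) → mode=Manipulate action=spin_ccw
7. target_lost: (Manipulate) → mode=Hold action=spin_cw
8. obstacle: (Hold) → mode=Manipulate action=motors_on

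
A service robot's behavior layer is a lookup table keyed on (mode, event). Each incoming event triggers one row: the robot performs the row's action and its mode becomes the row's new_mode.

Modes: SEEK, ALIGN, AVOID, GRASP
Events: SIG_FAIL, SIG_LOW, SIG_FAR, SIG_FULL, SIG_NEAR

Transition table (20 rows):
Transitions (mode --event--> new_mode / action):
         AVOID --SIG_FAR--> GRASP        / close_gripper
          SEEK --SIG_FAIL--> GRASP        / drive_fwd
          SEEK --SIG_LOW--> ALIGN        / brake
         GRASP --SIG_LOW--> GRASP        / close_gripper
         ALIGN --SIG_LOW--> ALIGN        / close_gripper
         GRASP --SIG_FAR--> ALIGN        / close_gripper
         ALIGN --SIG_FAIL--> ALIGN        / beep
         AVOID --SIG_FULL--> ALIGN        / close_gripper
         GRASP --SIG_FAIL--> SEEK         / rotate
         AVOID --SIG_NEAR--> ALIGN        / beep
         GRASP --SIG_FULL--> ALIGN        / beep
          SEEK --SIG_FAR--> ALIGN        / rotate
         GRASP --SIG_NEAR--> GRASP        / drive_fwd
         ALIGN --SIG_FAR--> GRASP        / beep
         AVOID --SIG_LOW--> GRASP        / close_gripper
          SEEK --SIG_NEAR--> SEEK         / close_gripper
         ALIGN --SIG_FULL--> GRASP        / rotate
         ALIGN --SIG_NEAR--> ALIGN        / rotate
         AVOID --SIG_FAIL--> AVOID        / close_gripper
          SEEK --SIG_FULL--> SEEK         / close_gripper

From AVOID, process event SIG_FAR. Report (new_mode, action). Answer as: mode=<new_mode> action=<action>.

mode=GRASP action=close_gripper

current mode = AVOID; filter table to that mode:
  (AVOID, SIG_FAR) → (GRASP, close_gripper)  ← event matches
  (AVOID, SIG_FULL) → (ALIGN, close_gripper)
  (AVOID, SIG_NEAR) → (ALIGN, beep)
  (AVOID, SIG_LOW) → (GRASP, close_gripper)
  (AVOID, SIG_FAIL) → (AVOID, close_gripper)
event = SIG_FAR selects (GRASP, close_gripper)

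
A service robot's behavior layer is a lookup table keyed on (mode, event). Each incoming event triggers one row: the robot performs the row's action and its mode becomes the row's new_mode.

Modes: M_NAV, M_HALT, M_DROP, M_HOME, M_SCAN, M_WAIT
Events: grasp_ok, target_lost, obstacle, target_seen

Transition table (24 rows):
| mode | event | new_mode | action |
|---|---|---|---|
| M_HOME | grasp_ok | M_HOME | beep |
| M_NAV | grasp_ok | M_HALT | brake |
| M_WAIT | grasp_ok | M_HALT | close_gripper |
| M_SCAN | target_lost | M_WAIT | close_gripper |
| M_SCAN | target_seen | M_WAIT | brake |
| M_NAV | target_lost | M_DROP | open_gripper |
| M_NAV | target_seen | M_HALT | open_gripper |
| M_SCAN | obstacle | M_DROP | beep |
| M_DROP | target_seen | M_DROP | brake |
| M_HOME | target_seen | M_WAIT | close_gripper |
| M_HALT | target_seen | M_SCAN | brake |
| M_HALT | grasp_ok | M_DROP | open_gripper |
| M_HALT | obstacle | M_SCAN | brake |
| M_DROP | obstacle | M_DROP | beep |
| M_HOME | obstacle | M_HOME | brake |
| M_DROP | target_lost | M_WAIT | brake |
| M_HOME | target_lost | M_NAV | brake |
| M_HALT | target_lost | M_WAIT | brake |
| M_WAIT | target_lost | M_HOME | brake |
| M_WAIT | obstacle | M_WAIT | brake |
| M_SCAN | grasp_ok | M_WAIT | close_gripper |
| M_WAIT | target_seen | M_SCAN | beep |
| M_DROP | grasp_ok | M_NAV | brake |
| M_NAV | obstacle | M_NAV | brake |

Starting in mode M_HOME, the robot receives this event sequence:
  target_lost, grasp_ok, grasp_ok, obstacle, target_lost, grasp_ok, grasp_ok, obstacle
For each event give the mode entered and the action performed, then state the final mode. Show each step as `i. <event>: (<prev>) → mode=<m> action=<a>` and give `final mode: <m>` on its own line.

final mode: M_DROP

1. target_lost: (M_HOME) → mode=M_NAV action=brake
2. grasp_ok: (M_NAV) → mode=M_HALT action=brake
3. grasp_ok: (M_HALT) → mode=M_DROP action=open_gripper
4. obstacle: (M_DROP) → mode=M_DROP action=beep
5. target_lost: (M_DROP) → mode=M_WAIT action=brake
6. grasp_ok: (M_WAIT) → mode=M_HALT action=close_gripper
7. grasp_ok: (M_HALT) → mode=M_DROP action=open_gripper
8. obstacle: (M_DROP) → mode=M_DROP action=beep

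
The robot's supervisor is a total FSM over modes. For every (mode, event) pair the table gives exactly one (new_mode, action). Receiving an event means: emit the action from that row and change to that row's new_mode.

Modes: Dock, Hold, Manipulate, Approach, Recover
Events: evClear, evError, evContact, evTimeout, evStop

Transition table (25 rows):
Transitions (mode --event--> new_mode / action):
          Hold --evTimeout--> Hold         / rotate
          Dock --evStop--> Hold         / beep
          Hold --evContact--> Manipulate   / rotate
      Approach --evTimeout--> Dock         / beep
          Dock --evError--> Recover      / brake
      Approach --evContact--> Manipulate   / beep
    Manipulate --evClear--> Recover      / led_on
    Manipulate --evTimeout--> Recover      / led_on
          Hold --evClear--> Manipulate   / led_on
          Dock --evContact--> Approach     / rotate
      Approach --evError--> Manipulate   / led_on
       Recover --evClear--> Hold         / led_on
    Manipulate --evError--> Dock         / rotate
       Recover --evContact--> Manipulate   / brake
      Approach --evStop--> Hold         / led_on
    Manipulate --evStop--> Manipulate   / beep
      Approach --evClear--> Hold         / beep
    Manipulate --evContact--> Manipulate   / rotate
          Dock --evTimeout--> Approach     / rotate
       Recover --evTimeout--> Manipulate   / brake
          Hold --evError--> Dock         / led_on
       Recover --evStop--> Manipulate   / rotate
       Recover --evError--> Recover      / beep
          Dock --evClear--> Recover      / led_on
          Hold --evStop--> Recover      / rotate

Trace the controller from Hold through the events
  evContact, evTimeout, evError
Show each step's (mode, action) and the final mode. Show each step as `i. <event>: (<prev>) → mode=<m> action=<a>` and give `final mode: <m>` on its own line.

final mode: Recover

1. evContact: (Hold) → mode=Manipulate action=rotate
2. evTimeout: (Manipulate) → mode=Recover action=led_on
3. evError: (Recover) → mode=Recover action=beep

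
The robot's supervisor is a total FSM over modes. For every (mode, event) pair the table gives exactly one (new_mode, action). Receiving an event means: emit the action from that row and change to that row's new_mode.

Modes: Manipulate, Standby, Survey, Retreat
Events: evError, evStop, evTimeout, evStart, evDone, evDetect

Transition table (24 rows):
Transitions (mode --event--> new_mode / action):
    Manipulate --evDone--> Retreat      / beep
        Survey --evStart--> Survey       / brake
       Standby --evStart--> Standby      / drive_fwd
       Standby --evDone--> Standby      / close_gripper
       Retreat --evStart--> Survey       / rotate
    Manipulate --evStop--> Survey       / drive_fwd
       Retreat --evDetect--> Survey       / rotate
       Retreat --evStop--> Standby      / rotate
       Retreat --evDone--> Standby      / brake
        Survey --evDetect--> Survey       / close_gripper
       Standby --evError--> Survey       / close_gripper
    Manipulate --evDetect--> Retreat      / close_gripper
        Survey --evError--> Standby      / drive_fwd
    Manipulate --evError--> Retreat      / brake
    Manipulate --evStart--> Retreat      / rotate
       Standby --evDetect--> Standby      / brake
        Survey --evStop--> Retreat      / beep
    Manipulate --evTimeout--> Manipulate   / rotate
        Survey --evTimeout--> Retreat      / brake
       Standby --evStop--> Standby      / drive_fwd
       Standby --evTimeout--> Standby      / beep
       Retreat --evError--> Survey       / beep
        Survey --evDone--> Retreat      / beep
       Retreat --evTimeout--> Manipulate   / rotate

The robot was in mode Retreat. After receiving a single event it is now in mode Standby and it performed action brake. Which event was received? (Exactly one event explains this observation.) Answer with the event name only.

evDone

try evError: (Retreat, evError) → (Survey, beep)
try evStop: (Retreat, evStop) → (Standby, rotate)
try evTimeout: (Retreat, evTimeout) → (Manipulate, rotate)
try evStart: (Retreat, evStart) → (Survey, rotate)
try evDone: (Retreat, evDone) → (Standby, brake)  ← matches
try evDetect: (Retreat, evDetect) → (Survey, rotate)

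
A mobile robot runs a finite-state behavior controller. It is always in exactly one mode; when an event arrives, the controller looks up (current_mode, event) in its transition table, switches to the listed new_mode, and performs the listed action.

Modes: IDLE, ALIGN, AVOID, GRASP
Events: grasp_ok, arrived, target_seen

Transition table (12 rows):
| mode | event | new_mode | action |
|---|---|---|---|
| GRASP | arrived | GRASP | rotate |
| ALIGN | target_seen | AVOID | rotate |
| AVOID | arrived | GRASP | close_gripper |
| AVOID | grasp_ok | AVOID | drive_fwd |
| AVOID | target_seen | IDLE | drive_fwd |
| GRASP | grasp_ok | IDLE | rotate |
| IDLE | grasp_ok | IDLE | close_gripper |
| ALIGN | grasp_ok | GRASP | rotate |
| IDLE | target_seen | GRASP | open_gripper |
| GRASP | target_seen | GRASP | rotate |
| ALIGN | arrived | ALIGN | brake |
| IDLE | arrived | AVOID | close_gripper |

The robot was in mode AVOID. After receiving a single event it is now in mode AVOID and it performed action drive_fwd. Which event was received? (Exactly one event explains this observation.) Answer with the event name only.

try grasp_ok: (AVOID, grasp_ok) → (AVOID, drive_fwd)  ← matches
try arrived: (AVOID, arrived) → (GRASP, close_gripper)
try target_seen: (AVOID, target_seen) → (IDLE, drive_fwd)

grasp_ok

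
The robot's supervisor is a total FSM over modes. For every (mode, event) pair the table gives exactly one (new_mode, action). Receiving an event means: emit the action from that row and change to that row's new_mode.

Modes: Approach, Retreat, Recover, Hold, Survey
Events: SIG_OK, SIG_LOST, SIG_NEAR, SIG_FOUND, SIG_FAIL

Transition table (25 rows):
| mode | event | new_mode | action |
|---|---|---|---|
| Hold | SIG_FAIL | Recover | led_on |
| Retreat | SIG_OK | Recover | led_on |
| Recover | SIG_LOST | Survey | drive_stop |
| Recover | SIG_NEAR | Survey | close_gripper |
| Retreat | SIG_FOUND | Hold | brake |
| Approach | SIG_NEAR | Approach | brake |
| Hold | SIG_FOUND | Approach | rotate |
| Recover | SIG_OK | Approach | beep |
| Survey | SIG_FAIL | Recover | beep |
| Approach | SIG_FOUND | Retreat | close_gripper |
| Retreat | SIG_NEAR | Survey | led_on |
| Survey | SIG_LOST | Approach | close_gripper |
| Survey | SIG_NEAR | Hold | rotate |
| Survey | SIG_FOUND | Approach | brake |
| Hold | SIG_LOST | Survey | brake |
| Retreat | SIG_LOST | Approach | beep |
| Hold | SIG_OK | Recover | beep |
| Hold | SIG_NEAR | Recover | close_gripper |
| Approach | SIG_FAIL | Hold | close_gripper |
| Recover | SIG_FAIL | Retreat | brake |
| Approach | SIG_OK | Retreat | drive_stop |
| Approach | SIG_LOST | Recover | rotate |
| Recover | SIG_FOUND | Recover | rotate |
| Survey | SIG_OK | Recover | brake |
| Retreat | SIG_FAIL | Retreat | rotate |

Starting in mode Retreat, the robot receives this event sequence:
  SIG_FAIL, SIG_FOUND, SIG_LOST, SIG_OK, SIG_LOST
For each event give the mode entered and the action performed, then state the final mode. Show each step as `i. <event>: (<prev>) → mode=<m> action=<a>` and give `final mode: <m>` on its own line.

final mode: Survey

1. SIG_FAIL: (Retreat) → mode=Retreat action=rotate
2. SIG_FOUND: (Retreat) → mode=Hold action=brake
3. SIG_LOST: (Hold) → mode=Survey action=brake
4. SIG_OK: (Survey) → mode=Recover action=brake
5. SIG_LOST: (Recover) → mode=Survey action=drive_stop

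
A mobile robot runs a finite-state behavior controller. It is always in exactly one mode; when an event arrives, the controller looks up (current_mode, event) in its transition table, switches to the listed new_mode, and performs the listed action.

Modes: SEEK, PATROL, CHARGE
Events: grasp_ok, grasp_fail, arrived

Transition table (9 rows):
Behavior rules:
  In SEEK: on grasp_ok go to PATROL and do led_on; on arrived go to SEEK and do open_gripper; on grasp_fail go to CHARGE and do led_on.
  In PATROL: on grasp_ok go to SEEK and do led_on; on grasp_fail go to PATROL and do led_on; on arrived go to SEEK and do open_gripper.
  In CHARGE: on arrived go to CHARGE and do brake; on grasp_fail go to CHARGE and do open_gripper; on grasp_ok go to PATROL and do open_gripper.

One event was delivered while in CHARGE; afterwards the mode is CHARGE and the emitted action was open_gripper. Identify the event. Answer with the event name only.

grasp_fail

try grasp_ok: (CHARGE, grasp_ok) → (PATROL, open_gripper)
try grasp_fail: (CHARGE, grasp_fail) → (CHARGE, open_gripper)  ← matches
try arrived: (CHARGE, arrived) → (CHARGE, brake)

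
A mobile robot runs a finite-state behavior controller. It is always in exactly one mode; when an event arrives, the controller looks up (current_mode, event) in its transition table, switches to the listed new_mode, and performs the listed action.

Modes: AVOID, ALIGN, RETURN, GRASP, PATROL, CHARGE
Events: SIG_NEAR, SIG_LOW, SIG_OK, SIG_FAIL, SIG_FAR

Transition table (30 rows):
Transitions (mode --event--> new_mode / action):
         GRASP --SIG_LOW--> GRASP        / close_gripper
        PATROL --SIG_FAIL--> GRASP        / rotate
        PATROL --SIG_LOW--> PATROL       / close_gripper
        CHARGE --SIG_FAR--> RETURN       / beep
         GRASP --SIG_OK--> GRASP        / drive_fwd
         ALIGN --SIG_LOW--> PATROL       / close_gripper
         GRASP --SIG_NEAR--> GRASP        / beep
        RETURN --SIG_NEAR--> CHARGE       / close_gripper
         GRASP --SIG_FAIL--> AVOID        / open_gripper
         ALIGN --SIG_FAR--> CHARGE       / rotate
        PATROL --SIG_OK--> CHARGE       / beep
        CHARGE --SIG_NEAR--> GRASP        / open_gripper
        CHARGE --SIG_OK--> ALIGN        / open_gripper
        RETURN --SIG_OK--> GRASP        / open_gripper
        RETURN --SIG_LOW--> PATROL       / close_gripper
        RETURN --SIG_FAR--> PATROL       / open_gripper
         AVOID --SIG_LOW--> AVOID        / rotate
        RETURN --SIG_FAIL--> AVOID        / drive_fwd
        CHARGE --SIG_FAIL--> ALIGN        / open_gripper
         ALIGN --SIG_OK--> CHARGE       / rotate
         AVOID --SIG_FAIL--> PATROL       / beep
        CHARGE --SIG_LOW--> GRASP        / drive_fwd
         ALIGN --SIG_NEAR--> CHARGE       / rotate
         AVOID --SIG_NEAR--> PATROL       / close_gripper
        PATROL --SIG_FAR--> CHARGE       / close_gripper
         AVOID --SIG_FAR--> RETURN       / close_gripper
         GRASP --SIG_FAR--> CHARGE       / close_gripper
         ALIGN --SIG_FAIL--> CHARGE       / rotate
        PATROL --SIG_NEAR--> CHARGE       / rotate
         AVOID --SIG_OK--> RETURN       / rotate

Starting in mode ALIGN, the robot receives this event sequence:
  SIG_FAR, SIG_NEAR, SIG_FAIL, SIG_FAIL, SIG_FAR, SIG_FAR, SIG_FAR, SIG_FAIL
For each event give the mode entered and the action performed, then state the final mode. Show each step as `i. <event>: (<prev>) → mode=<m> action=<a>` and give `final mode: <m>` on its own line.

1. SIG_FAR: (ALIGN) → mode=CHARGE action=rotate
2. SIG_NEAR: (CHARGE) → mode=GRASP action=open_gripper
3. SIG_FAIL: (GRASP) → mode=AVOID action=open_gripper
4. SIG_FAIL: (AVOID) → mode=PATROL action=beep
5. SIG_FAR: (PATROL) → mode=CHARGE action=close_gripper
6. SIG_FAR: (CHARGE) → mode=RETURN action=beep
7. SIG_FAR: (RETURN) → mode=PATROL action=open_gripper
8. SIG_FAIL: (PATROL) → mode=GRASP action=rotate

final mode: GRASP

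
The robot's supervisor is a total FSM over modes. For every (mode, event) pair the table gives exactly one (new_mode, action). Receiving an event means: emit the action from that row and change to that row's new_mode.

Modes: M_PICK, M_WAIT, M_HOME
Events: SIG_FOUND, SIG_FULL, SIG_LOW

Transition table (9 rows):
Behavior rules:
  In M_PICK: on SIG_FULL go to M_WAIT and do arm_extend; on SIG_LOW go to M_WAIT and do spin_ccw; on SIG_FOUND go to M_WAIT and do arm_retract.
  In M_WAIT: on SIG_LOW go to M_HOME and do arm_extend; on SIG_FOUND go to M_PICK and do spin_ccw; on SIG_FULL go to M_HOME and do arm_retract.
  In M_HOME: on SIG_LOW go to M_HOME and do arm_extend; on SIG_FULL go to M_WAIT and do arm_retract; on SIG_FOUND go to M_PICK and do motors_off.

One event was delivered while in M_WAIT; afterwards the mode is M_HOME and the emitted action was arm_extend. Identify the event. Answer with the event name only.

SIG_LOW

try SIG_FOUND: (M_WAIT, SIG_FOUND) → (M_PICK, spin_ccw)
try SIG_FULL: (M_WAIT, SIG_FULL) → (M_HOME, arm_retract)
try SIG_LOW: (M_WAIT, SIG_LOW) → (M_HOME, arm_extend)  ← matches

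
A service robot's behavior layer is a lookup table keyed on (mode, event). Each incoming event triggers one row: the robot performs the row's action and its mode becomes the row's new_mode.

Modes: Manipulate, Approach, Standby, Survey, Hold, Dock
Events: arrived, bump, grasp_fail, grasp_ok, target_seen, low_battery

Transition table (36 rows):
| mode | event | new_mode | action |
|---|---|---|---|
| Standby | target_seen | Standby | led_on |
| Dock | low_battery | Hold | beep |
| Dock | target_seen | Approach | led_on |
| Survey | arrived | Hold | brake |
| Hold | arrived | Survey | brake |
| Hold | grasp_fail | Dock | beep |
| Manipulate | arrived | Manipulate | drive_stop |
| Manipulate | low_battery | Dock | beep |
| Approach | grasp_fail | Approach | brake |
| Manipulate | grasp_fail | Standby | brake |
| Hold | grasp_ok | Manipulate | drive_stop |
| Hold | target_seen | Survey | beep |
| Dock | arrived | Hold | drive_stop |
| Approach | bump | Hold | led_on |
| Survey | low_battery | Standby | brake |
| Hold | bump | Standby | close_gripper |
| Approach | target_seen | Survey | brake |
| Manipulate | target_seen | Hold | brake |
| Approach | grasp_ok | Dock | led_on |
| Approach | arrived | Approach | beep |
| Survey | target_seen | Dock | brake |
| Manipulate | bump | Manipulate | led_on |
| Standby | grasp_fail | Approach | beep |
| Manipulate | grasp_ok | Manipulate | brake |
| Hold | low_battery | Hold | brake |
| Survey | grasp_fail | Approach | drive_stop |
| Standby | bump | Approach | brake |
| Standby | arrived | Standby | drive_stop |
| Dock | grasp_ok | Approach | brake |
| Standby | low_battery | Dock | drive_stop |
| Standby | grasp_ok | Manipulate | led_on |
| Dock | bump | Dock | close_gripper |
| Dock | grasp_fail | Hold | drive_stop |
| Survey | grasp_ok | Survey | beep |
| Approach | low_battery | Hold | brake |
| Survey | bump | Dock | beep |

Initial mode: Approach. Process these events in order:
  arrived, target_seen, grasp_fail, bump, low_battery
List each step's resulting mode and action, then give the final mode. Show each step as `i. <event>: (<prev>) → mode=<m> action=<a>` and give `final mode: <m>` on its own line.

1. arrived: (Approach) → mode=Approach action=beep
2. target_seen: (Approach) → mode=Survey action=brake
3. grasp_fail: (Survey) → mode=Approach action=drive_stop
4. bump: (Approach) → mode=Hold action=led_on
5. low_battery: (Hold) → mode=Hold action=brake

final mode: Hold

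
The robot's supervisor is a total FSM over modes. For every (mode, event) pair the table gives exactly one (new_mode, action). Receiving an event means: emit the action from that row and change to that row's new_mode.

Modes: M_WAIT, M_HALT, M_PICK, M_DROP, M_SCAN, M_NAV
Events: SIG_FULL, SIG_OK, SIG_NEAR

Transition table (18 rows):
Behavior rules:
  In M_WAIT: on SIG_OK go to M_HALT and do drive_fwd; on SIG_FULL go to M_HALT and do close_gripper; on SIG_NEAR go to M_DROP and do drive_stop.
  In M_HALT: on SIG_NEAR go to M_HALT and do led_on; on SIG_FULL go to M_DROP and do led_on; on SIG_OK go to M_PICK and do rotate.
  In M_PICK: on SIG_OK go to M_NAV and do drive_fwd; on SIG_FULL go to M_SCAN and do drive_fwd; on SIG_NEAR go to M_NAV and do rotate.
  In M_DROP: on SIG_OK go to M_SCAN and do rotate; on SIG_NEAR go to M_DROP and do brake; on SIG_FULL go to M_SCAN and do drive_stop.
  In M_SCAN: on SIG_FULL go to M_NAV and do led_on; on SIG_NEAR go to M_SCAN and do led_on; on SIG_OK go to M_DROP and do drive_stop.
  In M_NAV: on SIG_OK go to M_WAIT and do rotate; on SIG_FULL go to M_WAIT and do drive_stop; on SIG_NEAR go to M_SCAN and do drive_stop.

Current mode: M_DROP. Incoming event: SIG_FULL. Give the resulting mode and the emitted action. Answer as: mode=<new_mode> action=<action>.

current mode = M_DROP; filter table to that mode:
  (M_DROP, SIG_OK) → (M_SCAN, rotate)
  (M_DROP, SIG_NEAR) → (M_DROP, brake)
  (M_DROP, SIG_FULL) → (M_SCAN, drive_stop)  ← event matches
event = SIG_FULL selects (M_SCAN, drive_stop)

mode=M_SCAN action=drive_stop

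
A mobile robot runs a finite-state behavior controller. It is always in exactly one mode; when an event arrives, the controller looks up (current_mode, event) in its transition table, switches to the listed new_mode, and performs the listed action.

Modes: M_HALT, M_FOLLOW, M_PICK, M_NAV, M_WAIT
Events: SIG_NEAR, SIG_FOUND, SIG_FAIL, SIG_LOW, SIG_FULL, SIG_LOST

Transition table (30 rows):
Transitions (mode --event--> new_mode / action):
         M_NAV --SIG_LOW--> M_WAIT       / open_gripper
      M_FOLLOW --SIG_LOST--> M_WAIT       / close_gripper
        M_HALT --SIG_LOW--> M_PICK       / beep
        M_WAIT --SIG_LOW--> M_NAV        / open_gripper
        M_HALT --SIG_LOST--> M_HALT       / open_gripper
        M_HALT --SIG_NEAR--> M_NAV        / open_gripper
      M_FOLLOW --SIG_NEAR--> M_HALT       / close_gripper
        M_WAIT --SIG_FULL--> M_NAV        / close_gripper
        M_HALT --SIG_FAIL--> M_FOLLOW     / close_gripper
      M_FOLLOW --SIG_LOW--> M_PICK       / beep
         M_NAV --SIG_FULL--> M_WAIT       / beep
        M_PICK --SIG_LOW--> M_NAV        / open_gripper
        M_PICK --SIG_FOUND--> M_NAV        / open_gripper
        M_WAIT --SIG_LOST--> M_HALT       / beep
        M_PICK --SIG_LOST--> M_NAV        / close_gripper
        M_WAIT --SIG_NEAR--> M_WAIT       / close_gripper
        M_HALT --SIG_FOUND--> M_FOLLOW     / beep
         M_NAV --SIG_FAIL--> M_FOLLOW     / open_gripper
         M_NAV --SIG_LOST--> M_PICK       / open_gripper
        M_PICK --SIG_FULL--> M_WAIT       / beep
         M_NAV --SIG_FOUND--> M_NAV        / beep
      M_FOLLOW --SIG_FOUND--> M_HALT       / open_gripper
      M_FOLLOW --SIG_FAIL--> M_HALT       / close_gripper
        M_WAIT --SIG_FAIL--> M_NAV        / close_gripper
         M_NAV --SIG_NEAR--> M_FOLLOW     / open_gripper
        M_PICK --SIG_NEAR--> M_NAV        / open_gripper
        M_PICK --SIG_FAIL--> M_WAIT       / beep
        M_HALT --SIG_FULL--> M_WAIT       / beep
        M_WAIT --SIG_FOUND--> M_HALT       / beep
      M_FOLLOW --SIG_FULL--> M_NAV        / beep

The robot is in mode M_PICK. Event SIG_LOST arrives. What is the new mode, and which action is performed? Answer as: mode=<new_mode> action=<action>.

current mode = M_PICK; filter table to that mode:
  (M_PICK, SIG_LOW) → (M_NAV, open_gripper)
  (M_PICK, SIG_FOUND) → (M_NAV, open_gripper)
  (M_PICK, SIG_LOST) → (M_NAV, close_gripper)  ← event matches
  (M_PICK, SIG_FULL) → (M_WAIT, beep)
  (M_PICK, SIG_NEAR) → (M_NAV, open_gripper)
  (M_PICK, SIG_FAIL) → (M_WAIT, beep)
event = SIG_LOST selects (M_NAV, close_gripper)

mode=M_NAV action=close_gripper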